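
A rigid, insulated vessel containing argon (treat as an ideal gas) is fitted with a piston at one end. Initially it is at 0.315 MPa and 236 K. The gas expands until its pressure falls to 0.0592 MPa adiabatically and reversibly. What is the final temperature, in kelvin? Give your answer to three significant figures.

T₂ ≈ 121 K

Along an adiabat T P^((1−γ)/γ) is constant, so T₂ = T₁ (P₂/P₁)^((γ−1)/γ).
For a monatomic ideal gas γ = 5/3, so (γ−1)/γ = 2/5.
T₂ = 236 × (0.0592/0.315)^(2/5) = 120.9 K.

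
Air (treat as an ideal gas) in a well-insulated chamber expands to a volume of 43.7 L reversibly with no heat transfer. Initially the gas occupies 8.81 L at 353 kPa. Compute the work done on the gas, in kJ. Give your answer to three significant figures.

γ = 7/5 for a diatomic ideal gas.
P₂ = P₁(V₁/V₂)^γ = 353×(8.81/43.7)^(7/5) = 37.5 kPa.
For a reversible adiabat, W_by_gas = (P₁V₁ − P₂V₂)/(γ−1).
W_by = (353000×0.00881 − 37500×0.0437) / (2/5) = 3678 J.
W_on_gas = −W_by = -3678 J.

W ≈ -3.68 kJ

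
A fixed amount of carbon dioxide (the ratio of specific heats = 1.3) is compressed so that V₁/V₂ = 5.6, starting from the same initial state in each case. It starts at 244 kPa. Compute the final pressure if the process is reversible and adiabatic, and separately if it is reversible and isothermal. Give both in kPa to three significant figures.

adiabatic: 2290 kPa; isothermal: 1370 kPa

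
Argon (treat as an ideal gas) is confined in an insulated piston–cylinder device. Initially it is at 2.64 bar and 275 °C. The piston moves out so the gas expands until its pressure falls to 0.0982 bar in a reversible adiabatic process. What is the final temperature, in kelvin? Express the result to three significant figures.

T₂ ≈ 147 K

Along an adiabat T P^((1−γ)/γ) is constant, so T₂ = T₁ (P₂/P₁)^((γ−1)/γ).
For a monatomic ideal gas γ = 5/3, so (γ−1)/γ = 2/5.
T₁ = 275 °C = 548.1 K.
T₂ = 548.1 × (0.0982/2.64)^(2/5) = 146.9 K.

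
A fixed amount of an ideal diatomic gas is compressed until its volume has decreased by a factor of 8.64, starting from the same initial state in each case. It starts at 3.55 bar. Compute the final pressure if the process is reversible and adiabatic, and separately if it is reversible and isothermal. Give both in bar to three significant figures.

For a diatomic ideal gas γ = 7/5.
Isothermal: P₂ = P₁(V₁/V₂) = 3.55×8.64 = 30.67 bar.
Adiabatic: P₂ = P₁(V₁/V₂)^γ = 3.55×8.64^(7/5) = 72.67 bar.

adiabatic: 72.7 bar; isothermal: 30.7 bar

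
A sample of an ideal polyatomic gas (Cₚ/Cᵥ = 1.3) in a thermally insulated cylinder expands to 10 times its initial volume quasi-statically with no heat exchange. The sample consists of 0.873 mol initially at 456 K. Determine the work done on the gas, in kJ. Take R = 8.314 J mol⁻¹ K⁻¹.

Adiabatic: T₁V₁^(γ−1) = T₂V₂^(γ−1) ⇒ T₂ = T₁ (V₁/V₂)^(γ−1).
T₂ = 456 × (1/10)^(0.3) = 228.5 K.
Q = 0, so ΔU = W_on_gas = nCᵥΔT with Cᵥ = R/(γ−1) = 27.71 J/(mol·K).
ΔU = 0.873 × 27.71 × (228.5 − 456) = -5503 J.

W ≈ -5.50 kJ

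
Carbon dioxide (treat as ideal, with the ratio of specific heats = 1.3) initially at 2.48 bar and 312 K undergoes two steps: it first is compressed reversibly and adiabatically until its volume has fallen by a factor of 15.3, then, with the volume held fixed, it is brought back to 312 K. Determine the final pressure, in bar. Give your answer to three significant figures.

P₃ ≈ 37.9 bar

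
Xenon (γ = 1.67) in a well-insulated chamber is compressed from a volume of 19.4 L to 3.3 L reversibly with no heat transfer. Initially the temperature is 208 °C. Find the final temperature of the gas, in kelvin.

T₂ ≈ 1580 K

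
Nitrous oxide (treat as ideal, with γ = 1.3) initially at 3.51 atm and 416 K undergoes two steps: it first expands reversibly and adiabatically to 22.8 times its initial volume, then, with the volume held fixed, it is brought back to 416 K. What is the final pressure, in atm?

Adiabatic step (PV^γ = const): P₂ = 3.51×(1/22.8)^(1.3) = 0.06025 atm; T₂ = 416×(1/22.8)^(0.3) = 162.8 K.
Isochoric: P₃ = P₂(T₃/T₂) = 0.06025 × (416/162.8) = 0.1539 atm.

P₃ ≈ 0.154 atm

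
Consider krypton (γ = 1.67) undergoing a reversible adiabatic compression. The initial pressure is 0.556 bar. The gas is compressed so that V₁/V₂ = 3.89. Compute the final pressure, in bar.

P₂ ≈ 5.37 bar

Since PV^γ is constant along a reversible adiabat, P₂ = P₁ (V₁/V₂)^γ.
P₂ = 0.556 × 3.89^(1.67) = 5.374 bar.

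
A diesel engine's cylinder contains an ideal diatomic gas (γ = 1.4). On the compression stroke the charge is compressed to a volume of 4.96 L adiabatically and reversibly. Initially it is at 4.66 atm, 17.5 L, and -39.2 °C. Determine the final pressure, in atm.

Adiabatic: P₁V₁^γ = P₂V₂^γ ⇒ P₂ = P₁ (V₁/V₂)^γ.
P₂ = 4.66 × (17.5/4.96)^(1.4) = 27.22 atm.

P₂ ≈ 27.2 atm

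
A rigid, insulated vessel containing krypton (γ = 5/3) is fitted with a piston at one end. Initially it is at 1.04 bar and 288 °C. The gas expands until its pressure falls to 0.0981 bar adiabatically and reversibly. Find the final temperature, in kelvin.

Along an adiabat T P^((1−γ)/γ) is constant, so T₂ = T₁ (P₂/P₁)^((γ−1)/γ).
T₁ = 288 °C = 561.1 K.
T₂ = 561.1 × (0.0981/1.04)^(2/5) = 218.2 K.

T₂ ≈ 218 K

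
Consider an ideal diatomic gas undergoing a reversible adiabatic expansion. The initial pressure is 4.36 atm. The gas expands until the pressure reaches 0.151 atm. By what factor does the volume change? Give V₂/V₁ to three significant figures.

From PV^γ = const, V₂/V₁ = (P₁/P₂)^(1/γ).
For a diatomic ideal gas γ = 7/5.
V₂/V₁ = (4.36/0.151)^(5/7) = 11.05.

V₂/V₁ ≈ 11.0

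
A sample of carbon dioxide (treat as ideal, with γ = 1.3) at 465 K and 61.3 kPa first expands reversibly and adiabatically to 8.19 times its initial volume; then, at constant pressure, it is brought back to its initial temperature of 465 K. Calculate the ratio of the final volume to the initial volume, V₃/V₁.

V₃/V₁ ≈ 15.4

Adiabatic step: V₂/V₁ = 8.19; T₂ = T₁·(1/8.19)^(0.3) = 247.4 K.
Isobaric step: V₃/V₂ = T₃/T₂ = 465/247.4.
V₃/V₁ = (V₂/V₁)(V₃/V₂) = 8.19 × (465/247.4) = 15.39.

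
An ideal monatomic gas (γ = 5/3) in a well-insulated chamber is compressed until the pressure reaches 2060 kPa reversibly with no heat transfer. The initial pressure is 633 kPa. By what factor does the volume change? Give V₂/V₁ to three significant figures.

From PV^γ = const, V₂/V₁ = (P₁/P₂)^(1/γ).
V₂/V₁ = (633/2060)^(3/5) = 0.4926.

V₂/V₁ ≈ 0.493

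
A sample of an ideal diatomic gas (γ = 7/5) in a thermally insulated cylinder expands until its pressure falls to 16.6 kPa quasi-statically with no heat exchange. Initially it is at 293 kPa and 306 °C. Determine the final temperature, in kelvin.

Along an adiabat T P^((1−γ)/γ) is constant, so T₂ = T₁ (P₂/P₁)^((γ−1)/γ).
T₁ = 306 °C = 579.1 K.
T₂ = 579.1 × (16.6/293)^(2/7) = 255 K.

T₂ ≈ 255 K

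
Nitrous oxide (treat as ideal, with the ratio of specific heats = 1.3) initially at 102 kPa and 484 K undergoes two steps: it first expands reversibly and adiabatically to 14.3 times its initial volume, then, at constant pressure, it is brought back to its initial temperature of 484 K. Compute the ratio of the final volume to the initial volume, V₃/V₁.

Adiabatic step: V₂/V₁ = 14.3; T₂ = T₁·(1/14.3)^(0.3) = 217.9 K.
Isobaric step: V₃/V₂ = T₃/T₂ = 484/217.9.
V₃/V₁ = (V₂/V₁)(V₃/V₂) = 14.3 × (484/217.9) = 31.76.

V₃/V₁ ≈ 31.8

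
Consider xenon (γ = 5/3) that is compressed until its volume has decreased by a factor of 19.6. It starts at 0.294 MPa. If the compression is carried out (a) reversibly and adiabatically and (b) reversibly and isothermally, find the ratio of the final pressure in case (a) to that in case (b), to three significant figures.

P_adiabatic / P_isothermal ≈ 7.27

Isothermal: P_b = P₁(V₁/V₂) = 0.294×19.6.
Adiabatic: P_a = P₁(V₁/V₂)^γ = 0.294×19.6^(5/3).
P_a/P_b = (V₁/V₂)^(γ−1) = 19.6^(2/3) = 7.269.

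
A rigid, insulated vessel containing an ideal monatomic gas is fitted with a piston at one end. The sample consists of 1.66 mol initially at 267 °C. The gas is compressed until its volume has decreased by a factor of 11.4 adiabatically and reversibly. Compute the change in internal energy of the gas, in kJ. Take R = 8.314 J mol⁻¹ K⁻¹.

ΔU ≈ 45.5 kJ

For a reversible adiabat TV^(γ−1) is constant, so T₂ = T₁ (V₁/V₂)^(γ−1).
γ = 5/3 for a monatomic ideal gas, so γ−1 = 2/3.
T₁ = 267 °C = 540.1 K.
T₂ = 540.1 × 11.4^(2/3) = 2736 K.
Q = 0, so ΔU = W_on_gas = nCᵥΔT with Cᵥ = R/(γ−1) = 12.47 J/(mol·K).
ΔU = 1.66 × 12.47 × (2736 − 540.1) = 45460 J.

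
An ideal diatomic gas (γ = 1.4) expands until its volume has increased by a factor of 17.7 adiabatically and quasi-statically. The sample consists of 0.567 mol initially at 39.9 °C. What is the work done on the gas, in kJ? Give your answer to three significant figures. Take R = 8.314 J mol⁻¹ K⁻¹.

W ≈ -2.52 kJ

Adiabatic: T₁V₁^(γ−1) = T₂V₂^(γ−1) ⇒ T₂ = T₁ (V₁/V₂)^(γ−1).
T₁ = 39.9 °C = 313 K.
T₂ = 313 × (1/17.7)^(0.4) = 99.18 K.
Q = 0, so ΔU = W_on_gas = nCᵥΔT with Cᵥ = R/(γ−1) = 20.79 J/(mol·K).
ΔU = 0.567 × 20.79 × (99.18 − 313) = -2520 J.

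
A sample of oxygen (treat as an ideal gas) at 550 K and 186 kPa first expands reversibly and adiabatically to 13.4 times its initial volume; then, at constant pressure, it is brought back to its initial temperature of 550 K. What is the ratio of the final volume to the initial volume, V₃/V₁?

V₃/V₁ ≈ 37.8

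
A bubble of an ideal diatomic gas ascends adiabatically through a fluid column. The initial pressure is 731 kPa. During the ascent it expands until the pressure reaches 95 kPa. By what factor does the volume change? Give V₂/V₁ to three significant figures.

V₂/V₁ ≈ 4.30

From PV^γ = const, V₂/V₁ = (P₁/P₂)^(1/γ).
For a diatomic ideal gas γ = 7/5.
V₂/V₁ = (731/95)^(5/7) = 4.295.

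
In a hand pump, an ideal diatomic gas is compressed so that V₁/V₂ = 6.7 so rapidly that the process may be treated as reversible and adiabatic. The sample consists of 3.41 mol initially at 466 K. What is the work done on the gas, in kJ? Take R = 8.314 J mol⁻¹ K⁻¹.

For a reversible adiabat TV^(γ−1) is constant, so T₂ = T₁ (V₁/V₂)^(γ−1).
γ = 7/5 for a diatomic ideal gas, so γ−1 = 2/5.
T₂ = 466 × 6.7^(2/5) = 997.3 K.
Q = 0, so ΔU = W_on_gas = nCᵥΔT with Cᵥ = R/(γ−1) = 20.79 J/(mol·K).
ΔU = 3.41 × 20.79 × (997.3 − 466) = 37660 J.

W ≈ 37.7 kJ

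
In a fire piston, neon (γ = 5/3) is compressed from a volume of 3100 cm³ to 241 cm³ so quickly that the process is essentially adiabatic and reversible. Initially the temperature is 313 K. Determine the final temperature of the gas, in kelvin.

For a reversible adiabat TV^(γ−1) is constant, so T₂ = T₁ (V₁/V₂)^(γ−1).
T₂ = 313 × (3100/241)^(2/3) = 1718 K.

T₂ ≈ 1720 K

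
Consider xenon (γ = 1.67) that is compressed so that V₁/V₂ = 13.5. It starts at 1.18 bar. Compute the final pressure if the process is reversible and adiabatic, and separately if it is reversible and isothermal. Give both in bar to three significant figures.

Isothermal: P₂ = P₁(V₁/V₂) = 1.18×13.5 = 15.93 bar.
Adiabatic: P₂ = P₁(V₁/V₂)^γ = 1.18×13.5^(1.67) = 91.1 bar.

adiabatic: 91.1 bar; isothermal: 15.9 bar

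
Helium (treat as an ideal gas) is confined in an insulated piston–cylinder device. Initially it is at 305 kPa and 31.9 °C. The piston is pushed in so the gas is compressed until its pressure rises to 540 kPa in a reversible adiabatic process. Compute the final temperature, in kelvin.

Adiabatic: T₂/T₁ = (P₂/P₁)^((γ−1)/γ).
For a monatomic ideal gas γ = 5/3, so (γ−1)/γ = 2/5.
T₁ = 31.9 °C = 305 K.
T₂ = 305 × (540/305)^(2/5) = 383.4 K.

T₂ ≈ 383 K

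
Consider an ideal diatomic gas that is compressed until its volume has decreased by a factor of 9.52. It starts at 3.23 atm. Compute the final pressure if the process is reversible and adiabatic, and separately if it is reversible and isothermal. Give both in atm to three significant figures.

adiabatic: 75.7 atm; isothermal: 30.7 atm

For a diatomic ideal gas γ = 7/5.
Isothermal: P₂ = P₁(V₁/V₂) = 3.23×9.52 = 30.75 atm.
Adiabatic: P₂ = P₁(V₁/V₂)^γ = 3.23×9.52^(7/5) = 75.73 atm.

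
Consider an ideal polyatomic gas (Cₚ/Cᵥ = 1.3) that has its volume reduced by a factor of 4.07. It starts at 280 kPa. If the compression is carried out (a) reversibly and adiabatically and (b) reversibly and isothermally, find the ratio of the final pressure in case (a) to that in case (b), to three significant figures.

Isothermal: P_b = P₁(V₁/V₂) = 280×4.07.
Adiabatic: P_a = P₁(V₁/V₂)^γ = 280×4.07^(1.3).
P_a/P_b = (V₁/V₂)^(γ−1) = 4.07^(0.3) = 1.524.

P_adiabatic / P_isothermal ≈ 1.52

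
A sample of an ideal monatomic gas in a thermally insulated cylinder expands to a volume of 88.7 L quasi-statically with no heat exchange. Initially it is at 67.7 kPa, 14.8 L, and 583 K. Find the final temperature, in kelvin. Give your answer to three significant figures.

Adiabatic: T₁V₁^(γ−1) = T₂V₂^(γ−1) ⇒ T₂ = T₁ (V₁/V₂)^(γ−1).
γ = 5/3 for a monatomic ideal gas.
T₂ = 583 × (14.8/88.7)^(2/3) = 176.7 K.

T₂ ≈ 177 K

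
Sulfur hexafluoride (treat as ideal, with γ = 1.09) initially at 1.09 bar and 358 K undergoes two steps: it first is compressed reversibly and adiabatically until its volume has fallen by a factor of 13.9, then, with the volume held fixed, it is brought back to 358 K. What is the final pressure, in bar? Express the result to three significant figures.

Adiabatic step (PV^γ = const): P₂ = 1.09×13.9^(1.09) = 19.2 bar; T₂ = 358×13.9^(0.09) = 453.7 K.
Isochoric: P₃ = P₂(T₃/T₂) = 19.2 × (358/453.7) = 15.15 bar.

P₃ ≈ 15.2 bar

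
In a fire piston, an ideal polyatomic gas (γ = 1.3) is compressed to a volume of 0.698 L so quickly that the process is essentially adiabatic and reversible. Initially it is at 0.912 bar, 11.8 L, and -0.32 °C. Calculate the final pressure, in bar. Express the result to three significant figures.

P₂ ≈ 36.0 bar

Since PV^γ is constant along a reversible adiabat, P₂ = P₁ (V₁/V₂)^γ.
P₂ = 0.912 × (11.8/0.698)^(1.3) = 36.01 bar.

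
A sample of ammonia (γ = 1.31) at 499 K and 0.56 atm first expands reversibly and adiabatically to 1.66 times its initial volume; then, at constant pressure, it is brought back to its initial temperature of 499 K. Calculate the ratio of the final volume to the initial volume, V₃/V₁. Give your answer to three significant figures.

V₃/V₁ ≈ 1.94

Adiabatic step: V₂/V₁ = 1.66; T₂ = T₁·(1/1.66)^(0.31) = 426.4 K.
Isobaric step: V₃/V₂ = T₃/T₂ = 499/426.4.
V₃/V₁ = (V₂/V₁)(V₃/V₂) = 1.66 × (499/426.4) = 1.942.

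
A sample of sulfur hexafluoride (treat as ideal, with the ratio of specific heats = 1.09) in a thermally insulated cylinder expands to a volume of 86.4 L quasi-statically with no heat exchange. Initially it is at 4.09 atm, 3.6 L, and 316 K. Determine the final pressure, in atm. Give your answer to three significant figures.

P₂ ≈ 0.128 atm

Adiabatic: P₁V₁^γ = P₂V₂^γ ⇒ P₂ = P₁ (V₁/V₂)^γ.
P₂ = 4.09 × (3.6/86.4)^(1.09) = 0.128 atm.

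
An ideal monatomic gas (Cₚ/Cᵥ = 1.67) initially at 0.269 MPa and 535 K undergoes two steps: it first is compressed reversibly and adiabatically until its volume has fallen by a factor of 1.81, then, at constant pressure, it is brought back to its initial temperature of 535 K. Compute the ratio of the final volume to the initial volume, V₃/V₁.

Adiabatic step: V₂/V₁ = 0.5525; T₂ = T₁·1.81^(0.67) = 796.2 K.
Isobaric step: V₃/V₂ = T₃/T₂ = 535/796.2.
V₃/V₁ = (V₂/V₁)(V₃/V₂) = 0.5525 × (535/796.2) = 0.3713.

V₃/V₁ ≈ 0.371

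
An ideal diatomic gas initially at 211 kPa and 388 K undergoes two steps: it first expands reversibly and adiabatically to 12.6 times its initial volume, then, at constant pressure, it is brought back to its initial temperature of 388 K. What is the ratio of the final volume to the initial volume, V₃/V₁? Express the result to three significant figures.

V₃/V₁ ≈ 34.7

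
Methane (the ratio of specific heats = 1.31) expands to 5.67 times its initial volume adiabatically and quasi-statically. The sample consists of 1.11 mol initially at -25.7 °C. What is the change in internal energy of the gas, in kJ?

Adiabatic: T₁V₁^(γ−1) = T₂V₂^(γ−1) ⇒ T₂ = T₁ (V₁/V₂)^(γ−1).
T₁ = -25.7 °C = 247.4 K.
T₂ = 247.4 × (1/5.67)^(0.31) = 144.5 K.
Q = 0, so ΔU = W_on_gas = nCᵥΔT with Cᵥ = R/(γ−1) = 26.82 J/(mol·K).
ΔU = 1.11 × 26.82 × (144.5 − 247.4) = -3065 J.

ΔU ≈ -3.06 kJ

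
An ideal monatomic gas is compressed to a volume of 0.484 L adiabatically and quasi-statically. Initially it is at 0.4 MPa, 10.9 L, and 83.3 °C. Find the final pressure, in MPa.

P₂ ≈ 71.8 MPa

Adiabatic: P₁V₁^γ = P₂V₂^γ ⇒ P₂ = P₁ (V₁/V₂)^γ.
γ = 5/3 for a monatomic ideal gas.
P₂ = 0.4 × (10.9/0.484)^(5/3) = 71.84 MPa.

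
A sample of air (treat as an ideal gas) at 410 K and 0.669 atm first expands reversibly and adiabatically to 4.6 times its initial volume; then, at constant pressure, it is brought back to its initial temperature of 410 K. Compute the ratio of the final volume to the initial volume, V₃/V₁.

V₃/V₁ ≈ 8.47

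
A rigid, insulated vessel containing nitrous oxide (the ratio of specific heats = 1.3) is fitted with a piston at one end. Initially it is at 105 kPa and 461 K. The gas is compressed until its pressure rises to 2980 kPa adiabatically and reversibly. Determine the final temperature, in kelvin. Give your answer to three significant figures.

T₂ ≈ 998 K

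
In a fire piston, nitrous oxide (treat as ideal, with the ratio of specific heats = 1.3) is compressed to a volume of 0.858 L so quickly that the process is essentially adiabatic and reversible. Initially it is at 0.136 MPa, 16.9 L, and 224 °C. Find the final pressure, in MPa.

Since PV^γ is constant along a reversible adiabat, P₂ = P₁ (V₁/V₂)^γ.
P₂ = 0.136 × (16.9/0.858)^(1.3) = 6.55 MPa.

P₂ ≈ 6.55 MPa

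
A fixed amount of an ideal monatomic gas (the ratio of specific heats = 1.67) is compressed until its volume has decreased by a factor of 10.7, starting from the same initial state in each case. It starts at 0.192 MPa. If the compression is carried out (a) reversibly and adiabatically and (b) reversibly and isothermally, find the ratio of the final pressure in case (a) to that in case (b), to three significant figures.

P_adiabatic / P_isothermal ≈ 4.89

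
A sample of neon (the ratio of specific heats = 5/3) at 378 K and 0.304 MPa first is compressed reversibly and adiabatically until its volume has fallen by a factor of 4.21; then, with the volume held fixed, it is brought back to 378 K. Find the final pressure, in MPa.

P₃ ≈ 1.28 MPa

Adiabatic step (PV^γ = const): P₂ = 0.304×4.21^(5/3) = 3.337 MPa; T₂ = 378×4.21^(2/3) = 985.6 K.
Isochoric: P₃ = P₂(T₃/T₂) = 3.337 × (378/985.6) = 1.28 MPa.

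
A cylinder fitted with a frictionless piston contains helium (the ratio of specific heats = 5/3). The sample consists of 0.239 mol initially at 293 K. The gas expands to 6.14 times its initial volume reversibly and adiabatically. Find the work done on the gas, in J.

W ≈ -613 J

Adiabatic: T₁V₁^(γ−1) = T₂V₂^(γ−1) ⇒ T₂ = T₁ (V₁/V₂)^(γ−1).
T₂ = 293 × (1/6.14)^(2/3) = 87.38 K.
Q = 0, so ΔU = W_on_gas = nCᵥΔT with Cᵥ = R/(γ−1) = 12.47 J/(mol·K).
ΔU = 0.239 × 12.47 × (87.38 − 293) = -612.9 J.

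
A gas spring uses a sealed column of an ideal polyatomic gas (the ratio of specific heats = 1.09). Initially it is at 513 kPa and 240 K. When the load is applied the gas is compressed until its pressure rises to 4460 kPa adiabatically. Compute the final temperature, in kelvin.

Adiabatic: T₂/T₁ = (P₂/P₁)^((γ−1)/γ).
T₂ = 240 × (4460/513)^(0.0826) = 286.9 K.

T₂ ≈ 287 K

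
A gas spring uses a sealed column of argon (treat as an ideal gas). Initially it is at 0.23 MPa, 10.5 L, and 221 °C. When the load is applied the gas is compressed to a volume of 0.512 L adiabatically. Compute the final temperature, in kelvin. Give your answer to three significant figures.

T₂ ≈ 3700 K

For a reversible adiabat TV^(γ−1) is constant, so T₂ = T₁ (V₁/V₂)^(γ−1).
γ = 5/3 for a monatomic ideal gas.
T₁ = 221 °C = 494.1 K.
T₂ = 494.1 × (10.5/0.512)^(2/3) = 3702 K.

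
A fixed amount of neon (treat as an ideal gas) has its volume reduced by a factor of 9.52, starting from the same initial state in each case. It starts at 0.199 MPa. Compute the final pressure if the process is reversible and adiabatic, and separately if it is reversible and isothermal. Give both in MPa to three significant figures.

adiabatic: 8.51 MPa; isothermal: 1.89 MPa

For a monatomic ideal gas γ = 5/3.
Isothermal: P₂ = P₁(V₁/V₂) = 0.199×9.52 = 1.894 MPa.
Adiabatic: P₂ = P₁(V₁/V₂)^γ = 0.199×9.52^(5/3) = 8.51 MPa.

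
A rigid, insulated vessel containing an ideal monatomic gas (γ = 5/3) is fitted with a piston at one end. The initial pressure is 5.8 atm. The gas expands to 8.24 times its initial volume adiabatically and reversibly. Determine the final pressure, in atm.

P₂ ≈ 0.173 atm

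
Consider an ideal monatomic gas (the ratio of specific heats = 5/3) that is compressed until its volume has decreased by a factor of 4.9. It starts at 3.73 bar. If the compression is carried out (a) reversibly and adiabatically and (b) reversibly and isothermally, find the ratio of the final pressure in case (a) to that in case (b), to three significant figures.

Isothermal: P_b = P₁(V₁/V₂) = 3.73×4.9.
Adiabatic: P_a = P₁(V₁/V₂)^γ = 3.73×4.9^(5/3).
P_a/P_b = (V₁/V₂)^(γ−1) = 4.9^(2/3) = 2.885.

P_adiabatic / P_isothermal ≈ 2.88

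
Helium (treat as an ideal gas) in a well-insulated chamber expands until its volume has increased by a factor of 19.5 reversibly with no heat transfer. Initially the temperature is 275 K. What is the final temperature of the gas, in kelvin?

For a reversible adiabat TV^(γ−1) is constant, so T₂ = T₁ (V₁/V₂)^(γ−1).
For a monatomic ideal gas γ = 5/3, so γ−1 = 2/3.
T₂ = 275 × (1/19.5)^(2/3) = 37.96 K.

T₂ ≈ 38.0 K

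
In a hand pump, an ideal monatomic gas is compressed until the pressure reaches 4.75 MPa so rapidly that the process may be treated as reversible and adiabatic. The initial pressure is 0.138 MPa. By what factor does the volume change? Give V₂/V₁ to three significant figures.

V₂/V₁ ≈ 0.120

From PV^γ = const, V₂/V₁ = (P₁/P₂)^(1/γ).
For a monatomic ideal gas γ = 5/3.
V₂/V₁ = (0.138/4.75)^(3/5) = 0.1196.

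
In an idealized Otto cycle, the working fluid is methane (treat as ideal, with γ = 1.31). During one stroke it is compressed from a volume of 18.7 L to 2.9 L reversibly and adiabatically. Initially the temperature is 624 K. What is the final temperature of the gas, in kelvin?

For a reversible adiabat TV^(γ−1) is constant, so T₂ = T₁ (V₁/V₂)^(γ−1).
T₂ = 624 × (18.7/2.9)^(0.31) = 1112 K.

T₂ ≈ 1110 K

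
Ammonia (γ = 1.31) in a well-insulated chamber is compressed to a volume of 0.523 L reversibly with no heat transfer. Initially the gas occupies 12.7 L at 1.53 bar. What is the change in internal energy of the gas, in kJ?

P₂ = P₁(V₁/V₂)^γ = 1.53×(12.7/0.523)^(1.31) = 99.87 bar.
For a reversible adiabat, W_by_gas = (P₁V₁ − P₂V₂)/(γ−1).
W_by = (153000×0.0127 − 9.987×10^6×0.000523) / (0.31) = -10580 J.
Q = 0 ⇒ ΔU = −W_by = 10580 J.

ΔU ≈ 10.6 kJ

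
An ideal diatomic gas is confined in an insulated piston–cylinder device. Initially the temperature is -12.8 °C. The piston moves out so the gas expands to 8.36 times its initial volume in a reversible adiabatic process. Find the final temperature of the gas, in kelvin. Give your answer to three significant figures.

T₂ ≈ 111 K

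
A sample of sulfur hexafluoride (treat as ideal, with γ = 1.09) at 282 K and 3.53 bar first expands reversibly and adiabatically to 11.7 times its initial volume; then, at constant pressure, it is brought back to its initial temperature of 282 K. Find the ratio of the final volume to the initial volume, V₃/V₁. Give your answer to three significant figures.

V₃/V₁ ≈ 14.6

Adiabatic step: V₂/V₁ = 11.7; T₂ = T₁·(1/11.7)^(0.09) = 226 K.
Isobaric step: V₃/V₂ = T₃/T₂ = 282/226.
V₃/V₁ = (V₂/V₁)(V₃/V₂) = 11.7 × (282/226) = 14.6.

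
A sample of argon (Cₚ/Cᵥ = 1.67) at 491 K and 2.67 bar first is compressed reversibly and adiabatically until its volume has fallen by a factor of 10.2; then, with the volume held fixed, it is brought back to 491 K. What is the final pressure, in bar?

Adiabatic step (PV^γ = const): P₂ = 2.67×10.2^(1.67) = 129.1 bar; T₂ = 491×10.2^(0.67) = 2327 K.
Isochoric: P₃ = P₂(T₃/T₂) = 129.1 × (491/2327) = 27.23 bar.

P₃ ≈ 27.2 bar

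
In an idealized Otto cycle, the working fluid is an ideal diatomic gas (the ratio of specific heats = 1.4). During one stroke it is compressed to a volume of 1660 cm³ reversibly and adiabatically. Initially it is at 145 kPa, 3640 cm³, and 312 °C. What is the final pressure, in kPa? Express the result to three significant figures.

Adiabatic: P₁V₁^γ = P₂V₂^γ ⇒ P₂ = P₁ (V₁/V₂)^γ.
P₂ = 145 × (3640/1660)^(1.4) = 435.3 kPa.

P₂ ≈ 435 kPa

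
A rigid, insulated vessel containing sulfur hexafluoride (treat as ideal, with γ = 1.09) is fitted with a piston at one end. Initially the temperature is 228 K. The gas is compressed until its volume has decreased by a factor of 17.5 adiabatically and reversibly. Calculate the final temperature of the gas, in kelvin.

T₂ ≈ 295 K

For a reversible adiabat TV^(γ−1) is constant, so T₂ = T₁ (V₁/V₂)^(γ−1).
T₂ = 228 × 17.5^(0.09) = 295 K.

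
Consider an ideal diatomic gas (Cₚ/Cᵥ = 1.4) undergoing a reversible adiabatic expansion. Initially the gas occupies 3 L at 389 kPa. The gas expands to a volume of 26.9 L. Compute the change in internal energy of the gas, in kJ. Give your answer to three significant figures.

ΔU ≈ -1.70 kJ

P₂ = P₁(V₁/V₂)^γ = 389×(3/26.9)^(1.4) = 18.04 kPa.
For a reversible adiabat, W_by_gas = (P₁V₁ − P₂V₂)/(γ−1).
W_by = (389000×0.003 − 18040×0.0269) / (0.4) = 1704 J.
Q = 0 ⇒ ΔU = −W_by = -1704 J.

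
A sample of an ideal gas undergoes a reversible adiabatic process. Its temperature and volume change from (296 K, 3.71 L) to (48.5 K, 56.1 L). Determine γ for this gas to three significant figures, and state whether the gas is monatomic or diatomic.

TV^(γ−1) = const ⇒ γ − 1 = ln(T₂/T₁) / ln(V₁/V₂).
γ = 1 + ln(48.5/296) / ln(3.71/56.1) = 1.666.
γ ≈ 1.67 is close to 5/3, so the gas is monatomic.

γ ≈ 1.67; monatomic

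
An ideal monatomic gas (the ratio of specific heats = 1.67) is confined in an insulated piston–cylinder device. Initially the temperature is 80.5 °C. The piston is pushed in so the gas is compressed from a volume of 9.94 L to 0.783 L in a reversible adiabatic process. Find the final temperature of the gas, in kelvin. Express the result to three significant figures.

Adiabatic: T₁V₁^(γ−1) = T₂V₂^(γ−1) ⇒ T₂ = T₁ (V₁/V₂)^(γ−1).
T₁ = 80.5 °C = 353.6 K.
T₂ = 353.6 × (9.94/0.783)^(0.67) = 1941 K.

T₂ ≈ 1940 K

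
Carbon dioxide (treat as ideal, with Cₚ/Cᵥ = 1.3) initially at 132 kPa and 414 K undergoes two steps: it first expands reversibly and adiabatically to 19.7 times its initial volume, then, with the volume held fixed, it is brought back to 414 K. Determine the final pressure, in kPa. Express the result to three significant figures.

Adiabatic step (PV^γ = const): P₂ = 132×(1/19.7)^(1.3) = 2.74 kPa; T₂ = 414×(1/19.7)^(0.3) = 169.3 K.
Isochoric: P₃ = P₂(T₃/T₂) = 2.74 × (414/169.3) = 6.701 kPa.

P₃ ≈ 6.70 kPa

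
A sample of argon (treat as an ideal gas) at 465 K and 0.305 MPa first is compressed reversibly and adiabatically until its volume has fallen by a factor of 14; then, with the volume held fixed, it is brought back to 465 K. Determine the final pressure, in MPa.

For a monatomic ideal gas γ = 5/3.
Adiabatic step (PV^γ = const): P₂ = 0.305×14^(5/3) = 24.8 MPa; T₂ = 465×14^(2/3) = 2701 K.
Isochoric: P₃ = P₂(T₃/T₂) = 24.8 × (465/2701) = 4.27 MPa.

P₃ ≈ 4.27 MPa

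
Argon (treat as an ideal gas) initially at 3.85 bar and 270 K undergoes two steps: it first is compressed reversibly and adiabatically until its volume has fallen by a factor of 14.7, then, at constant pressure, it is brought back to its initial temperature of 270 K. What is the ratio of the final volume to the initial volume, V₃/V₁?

V₃/V₁ ≈ 0.0113

For a monatomic ideal gas γ = 5/3.
Adiabatic step: V₂/V₁ = 0.06803; T₂ = T₁·14.7^(2/3) = 1620 K.
Isobaric step: V₃/V₂ = T₃/T₂ = 270/1620.
V₃/V₁ = (V₂/V₁)(V₃/V₂) = 0.06803 × (270/1620) = 0.01134.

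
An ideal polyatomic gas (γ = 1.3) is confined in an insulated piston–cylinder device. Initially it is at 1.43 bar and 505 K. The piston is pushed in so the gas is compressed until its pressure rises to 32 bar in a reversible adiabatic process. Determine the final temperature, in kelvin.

Adiabatic: T₂/T₁ = (P₂/P₁)^((γ−1)/γ).
T₂ = 505 × (32/1.43)^(0.231) = 1035 K.

T₂ ≈ 1030 K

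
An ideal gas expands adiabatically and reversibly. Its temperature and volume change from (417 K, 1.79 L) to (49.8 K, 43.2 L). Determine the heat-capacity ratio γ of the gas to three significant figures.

TV^(γ−1) = const ⇒ γ − 1 = ln(T₂/T₁) / ln(V₁/V₂).
γ = 1 + ln(49.8/417) / ln(1.79/43.2) = 1.668.

γ ≈ 1.67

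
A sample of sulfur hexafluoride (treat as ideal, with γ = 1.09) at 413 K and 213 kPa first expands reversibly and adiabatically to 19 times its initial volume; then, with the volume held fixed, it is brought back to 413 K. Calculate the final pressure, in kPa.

P₃ ≈ 11.2 kPa

Adiabatic step (PV^γ = const): P₂ = 213×(1/19)^(1.09) = 8.601 kPa; T₂ = 413×(1/19)^(0.09) = 316.9 K.
Isochoric: P₃ = P₂(T₃/T₂) = 8.601 × (413/316.9) = 11.21 kPa.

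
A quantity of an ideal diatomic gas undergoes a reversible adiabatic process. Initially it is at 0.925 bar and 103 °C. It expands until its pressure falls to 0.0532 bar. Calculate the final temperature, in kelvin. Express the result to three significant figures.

T₂ ≈ 166 K

Along an adiabat T P^((1−γ)/γ) is constant, so T₂ = T₁ (P₂/P₁)^((γ−1)/γ).
For a diatomic ideal gas γ = 7/5, so (γ−1)/γ = 2/7.
T₁ = 103 °C = 376.1 K.
T₂ = 376.1 × (0.0532/0.925)^(2/7) = 166.3 K.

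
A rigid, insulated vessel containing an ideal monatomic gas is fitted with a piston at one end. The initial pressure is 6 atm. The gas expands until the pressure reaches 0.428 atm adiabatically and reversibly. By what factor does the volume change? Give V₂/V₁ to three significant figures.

V₂/V₁ ≈ 4.88

From PV^γ = const, V₂/V₁ = (P₁/P₂)^(1/γ).
For a monatomic ideal gas γ = 5/3.
V₂/V₁ = (6/0.428)^(3/5) = 4.876.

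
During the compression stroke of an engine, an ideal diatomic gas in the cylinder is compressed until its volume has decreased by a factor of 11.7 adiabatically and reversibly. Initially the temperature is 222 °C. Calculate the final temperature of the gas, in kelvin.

T₂ ≈ 1320 K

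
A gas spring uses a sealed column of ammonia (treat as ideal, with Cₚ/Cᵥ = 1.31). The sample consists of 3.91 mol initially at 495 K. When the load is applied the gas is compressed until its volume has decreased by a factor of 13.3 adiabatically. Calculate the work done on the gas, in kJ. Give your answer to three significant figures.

Adiabatic: T₁V₁^(γ−1) = T₂V₂^(γ−1) ⇒ T₂ = T₁ (V₁/V₂)^(γ−1).
T₂ = 495 × 13.3^(0.31) = 1104 K.
Q = 0, so ΔU = W_on_gas = nCᵥΔT with Cᵥ = R/(γ−1) = 26.82 J/(mol·K).
ΔU = 3.91 × 26.82 × (1104 − 495) = 63870 J.

W ≈ 63.9 kJ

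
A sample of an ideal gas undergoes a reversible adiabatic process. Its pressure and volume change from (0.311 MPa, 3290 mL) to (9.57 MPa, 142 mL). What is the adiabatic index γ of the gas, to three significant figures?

γ ≈ 1.09

PV^γ = const ⇒ γ = ln(P₂/P₁) / ln(V₁/V₂).
γ = ln(9.57/0.311) / ln(3290/142) = 1.09.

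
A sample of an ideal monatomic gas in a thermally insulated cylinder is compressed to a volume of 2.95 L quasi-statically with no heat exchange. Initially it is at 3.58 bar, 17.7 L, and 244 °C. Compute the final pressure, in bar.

Since PV^γ is constant along a reversible adiabat, P₂ = P₁ (V₁/V₂)^γ.
γ = 5/3 for a monatomic ideal gas.
P₂ = 3.58 × (17.7/2.95)^(5/3) = 70.93 bar.

P₂ ≈ 70.9 bar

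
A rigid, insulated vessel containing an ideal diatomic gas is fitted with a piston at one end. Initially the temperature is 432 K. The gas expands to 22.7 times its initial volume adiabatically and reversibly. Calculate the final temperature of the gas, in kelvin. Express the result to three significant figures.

Adiabatic: T₁V₁^(γ−1) = T₂V₂^(γ−1) ⇒ T₂ = T₁ (V₁/V₂)^(γ−1).
For a diatomic ideal gas γ = 7/5, so γ−1 = 2/5.
T₂ = 432 × (1/22.7)^(2/5) = 123.9 K.

T₂ ≈ 124 K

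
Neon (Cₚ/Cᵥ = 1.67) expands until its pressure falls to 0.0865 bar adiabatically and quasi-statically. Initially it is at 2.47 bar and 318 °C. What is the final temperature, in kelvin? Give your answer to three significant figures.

T₂ ≈ 154 K

Adiabatic: T₂/T₁ = (P₂/P₁)^((γ−1)/γ).
T₁ = 318 °C = 591.1 K.
T₂ = 591.1 × (0.0865/2.47)^(0.401) = 154.1 K.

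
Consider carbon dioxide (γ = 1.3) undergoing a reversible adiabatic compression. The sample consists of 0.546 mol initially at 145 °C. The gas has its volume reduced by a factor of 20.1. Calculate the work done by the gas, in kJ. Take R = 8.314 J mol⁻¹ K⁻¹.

Adiabatic: T₁V₁^(γ−1) = T₂V₂^(γ−1) ⇒ T₂ = T₁ (V₁/V₂)^(γ−1).
T₁ = 145 °C = 418.1 K.
T₂ = 418.1 × 20.1^(0.3) = 1029 K.
Q = 0, so ΔU = W_on_gas = nCᵥΔT with Cᵥ = R/(γ−1) = 27.71 J/(mol·K).
ΔU = 0.546 × 27.71 × (1029 − 418.1) = 9239 J.
Work done by the gas = −ΔU = -9239 J.

W ≈ -9.24 kJ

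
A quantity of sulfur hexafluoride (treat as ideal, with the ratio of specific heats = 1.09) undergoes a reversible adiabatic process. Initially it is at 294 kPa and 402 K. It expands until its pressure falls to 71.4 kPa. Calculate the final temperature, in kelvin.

T₂ ≈ 358 K

Adiabatic: T₂/T₁ = (P₂/P₁)^((γ−1)/γ).
T₂ = 402 × (71.4/294)^(0.0826) = 357.7 K.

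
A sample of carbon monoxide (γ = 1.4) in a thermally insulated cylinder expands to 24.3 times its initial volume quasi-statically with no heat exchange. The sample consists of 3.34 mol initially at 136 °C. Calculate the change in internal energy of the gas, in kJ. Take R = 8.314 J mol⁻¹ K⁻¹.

Adiabatic: T₁V₁^(γ−1) = T₂V₂^(γ−1) ⇒ T₂ = T₁ (V₁/V₂)^(γ−1).
T₁ = 136 °C = 409.1 K.
T₂ = 409.1 × (1/24.3)^(0.4) = 114.2 K.
Q = 0, so ΔU = W_on_gas = nCᵥΔT with Cᵥ = R/(γ−1) = 20.79 J/(mol·K).
ΔU = 3.34 × 20.79 × (114.2 − 409.1) = -20480 J.

ΔU ≈ -20.5 kJ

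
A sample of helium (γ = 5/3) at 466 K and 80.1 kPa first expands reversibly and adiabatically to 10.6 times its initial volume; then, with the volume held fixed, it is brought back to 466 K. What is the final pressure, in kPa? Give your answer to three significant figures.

Adiabatic step (PV^γ = const): P₂ = 80.1×(1/10.6)^(5/3) = 1.566 kPa; T₂ = 466×(1/10.6)^(2/3) = 96.57 K.
Isochoric: P₃ = P₂(T₃/T₂) = 1.566 × (466/96.57) = 7.557 kPa.

P₃ ≈ 7.56 kPa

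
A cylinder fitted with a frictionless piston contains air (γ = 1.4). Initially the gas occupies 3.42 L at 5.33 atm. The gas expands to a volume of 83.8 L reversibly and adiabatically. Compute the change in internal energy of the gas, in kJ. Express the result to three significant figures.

ΔU ≈ -3.33 kJ

P₂ = P₁(V₁/V₂)^γ = 5.33×(3.42/83.8)^(1.4) = 0.06051 atm.
For a reversible adiabat, W_by_gas = (P₁V₁ − P₂V₂)/(γ−1).
W_by = (540100×0.00342 − 6131×0.0838) / (0.4) = 3333 J.
Q = 0 ⇒ ΔU = −W_by = -3333 J.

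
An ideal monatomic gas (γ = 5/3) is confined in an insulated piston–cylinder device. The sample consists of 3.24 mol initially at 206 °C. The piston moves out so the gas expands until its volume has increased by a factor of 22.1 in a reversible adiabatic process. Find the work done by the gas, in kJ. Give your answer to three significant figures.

W ≈ 16.9 kJ

Adiabatic: T₁V₁^(γ−1) = T₂V₂^(γ−1) ⇒ T₂ = T₁ (V₁/V₂)^(γ−1).
T₁ = 206 °C = 479.1 K.
T₂ = 479.1 × (1/22.1)^(2/3) = 60.84 K.
Q = 0, so ΔU = W_on_gas = nCᵥΔT with Cᵥ = R/(γ−1) = 12.47 J/(mol·K).
ΔU = 3.24 × 12.47 × (60.84 − 479.1) = -16900 J.
Work done by the gas = −ΔU = 16900 J.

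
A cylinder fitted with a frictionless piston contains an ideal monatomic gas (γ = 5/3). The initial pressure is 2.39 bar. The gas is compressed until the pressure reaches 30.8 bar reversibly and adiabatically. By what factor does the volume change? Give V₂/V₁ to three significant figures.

V₂/V₁ ≈ 0.216

From PV^γ = const, V₂/V₁ = (P₁/P₂)^(1/γ).
V₂/V₁ = (2.39/30.8)^(3/5) = 0.2157.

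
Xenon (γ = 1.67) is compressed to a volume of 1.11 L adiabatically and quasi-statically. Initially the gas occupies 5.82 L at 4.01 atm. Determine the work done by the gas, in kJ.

W ≈ -7.18 kJ

P₂ = P₁(V₁/V₂)^γ = 4.01×(5.82/1.11)^(1.67) = 63.81 atm.
For a reversible adiabat, W_by_gas = (P₁V₁ − P₂V₂)/(γ−1).
W_by = (406300×0.00582 − 6.465×10^6×0.00111) / (0.67) = -7182 J.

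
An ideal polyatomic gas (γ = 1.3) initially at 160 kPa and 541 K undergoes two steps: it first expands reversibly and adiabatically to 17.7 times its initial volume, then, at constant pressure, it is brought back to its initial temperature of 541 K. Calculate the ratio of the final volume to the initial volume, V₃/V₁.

V₃/V₁ ≈ 41.9

Adiabatic step: V₂/V₁ = 17.7; T₂ = T₁·(1/17.7)^(0.3) = 228.5 K.
Isobaric step: V₃/V₂ = T₃/T₂ = 541/228.5.
V₃/V₁ = (V₂/V₁)(V₃/V₂) = 17.7 × (541/228.5) = 41.91.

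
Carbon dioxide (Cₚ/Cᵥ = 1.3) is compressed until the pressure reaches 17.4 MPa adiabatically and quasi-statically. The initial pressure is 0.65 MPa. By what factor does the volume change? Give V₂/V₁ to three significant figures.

V₂/V₁ ≈ 0.0798

From PV^γ = const, V₂/V₁ = (P₁/P₂)^(1/γ).
V₂/V₁ = (0.65/17.4)^(0.769) = 0.07977.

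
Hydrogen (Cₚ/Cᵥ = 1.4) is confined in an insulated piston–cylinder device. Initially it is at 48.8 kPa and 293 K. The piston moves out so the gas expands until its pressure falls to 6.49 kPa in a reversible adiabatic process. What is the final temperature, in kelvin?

Along an adiabat T P^((1−γ)/γ) is constant, so T₂ = T₁ (P₂/P₁)^((γ−1)/γ).
T₂ = 293 × (6.49/48.8)^(0.286) = 164.6 K.

T₂ ≈ 165 K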